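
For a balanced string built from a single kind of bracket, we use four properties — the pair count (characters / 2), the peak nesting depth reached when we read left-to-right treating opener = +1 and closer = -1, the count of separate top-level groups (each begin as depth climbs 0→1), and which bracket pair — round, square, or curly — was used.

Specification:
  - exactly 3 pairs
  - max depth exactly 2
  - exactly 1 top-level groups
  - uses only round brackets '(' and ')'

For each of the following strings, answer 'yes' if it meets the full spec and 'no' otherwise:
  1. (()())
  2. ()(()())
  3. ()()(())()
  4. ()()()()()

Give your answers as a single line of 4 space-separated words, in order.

String 1 '(()())': depth seq [1 2 1 2 1 0]
  -> pairs=3 depth=2 groups=1 -> yes
String 2 '()(()())': depth seq [1 0 1 2 1 2 1 0]
  -> pairs=4 depth=2 groups=2 -> no
String 3 '()()(())()': depth seq [1 0 1 0 1 2 1 0 1 0]
  -> pairs=5 depth=2 groups=4 -> no
String 4 '()()()()()': depth seq [1 0 1 0 1 0 1 0 1 0]
  -> pairs=5 depth=1 groups=5 -> no

Answer: yes no no no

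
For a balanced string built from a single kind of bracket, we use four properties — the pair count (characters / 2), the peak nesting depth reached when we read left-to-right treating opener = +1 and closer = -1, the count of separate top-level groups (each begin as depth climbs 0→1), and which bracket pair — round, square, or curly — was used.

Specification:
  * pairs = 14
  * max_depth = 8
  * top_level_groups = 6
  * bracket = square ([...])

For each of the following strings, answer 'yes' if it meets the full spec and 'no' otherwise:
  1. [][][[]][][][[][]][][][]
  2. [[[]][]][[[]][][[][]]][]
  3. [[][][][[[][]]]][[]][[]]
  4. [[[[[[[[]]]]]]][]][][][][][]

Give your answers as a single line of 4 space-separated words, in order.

String 1 '[][][[]][][][[][]][][][]': depth seq [1 0 1 0 1 2 1 0 1 0 1 0 1 2 1 2 1 0 1 0 1 0 1 0]
  -> pairs=12 depth=2 groups=9 -> no
String 2 '[[[]][]][[[]][][[][]]][]': depth seq [1 2 3 2 1 2 1 0 1 2 3 2 1 2 1 2 3 2 3 2 1 0 1 0]
  -> pairs=12 depth=3 groups=3 -> no
String 3 '[[][][][[[][]]]][[]][[]]': depth seq [1 2 1 2 1 2 1 2 3 4 3 4 3 2 1 0 1 2 1 0 1 2 1 0]
  -> pairs=12 depth=4 groups=3 -> no
String 4 '[[[[[[[[]]]]]]][]][][][][][]': depth seq [1 2 3 4 5 6 7 8 7 6 5 4 3 2 1 2 1 0 1 0 1 0 1 0 1 0 1 0]
  -> pairs=14 depth=8 groups=6 -> yes

Answer: no no no yes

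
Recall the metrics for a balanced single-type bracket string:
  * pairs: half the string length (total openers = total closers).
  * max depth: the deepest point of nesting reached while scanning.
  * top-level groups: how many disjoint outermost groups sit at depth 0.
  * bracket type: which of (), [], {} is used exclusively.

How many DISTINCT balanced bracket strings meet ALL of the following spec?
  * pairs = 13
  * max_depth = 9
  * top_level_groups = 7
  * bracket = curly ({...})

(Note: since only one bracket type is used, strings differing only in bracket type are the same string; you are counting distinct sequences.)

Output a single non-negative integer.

Spec: pairs=13 depth=9 groups=7
Count(depth <= 9) = 9996
Count(depth <= 8) = 9996
Count(depth == 9) = 9996 - 9996 = 0

Answer: 0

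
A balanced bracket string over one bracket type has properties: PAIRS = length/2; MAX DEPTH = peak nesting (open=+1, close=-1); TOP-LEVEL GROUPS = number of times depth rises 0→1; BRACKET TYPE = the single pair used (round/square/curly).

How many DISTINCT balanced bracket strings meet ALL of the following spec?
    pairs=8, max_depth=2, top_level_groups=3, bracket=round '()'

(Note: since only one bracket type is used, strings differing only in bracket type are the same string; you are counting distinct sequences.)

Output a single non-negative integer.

Spec: pairs=8 depth=2 groups=3
Count(depth <= 2) = 21
Count(depth <= 1) = 0
Count(depth == 2) = 21 - 0 = 21

Answer: 21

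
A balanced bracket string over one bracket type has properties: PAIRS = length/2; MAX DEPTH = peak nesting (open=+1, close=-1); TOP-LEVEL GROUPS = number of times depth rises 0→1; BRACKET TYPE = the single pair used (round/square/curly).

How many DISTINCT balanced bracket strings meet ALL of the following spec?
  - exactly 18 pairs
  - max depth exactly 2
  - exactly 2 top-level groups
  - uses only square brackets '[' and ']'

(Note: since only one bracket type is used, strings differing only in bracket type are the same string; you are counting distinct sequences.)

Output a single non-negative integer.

Answer: 17

Derivation:
Spec: pairs=18 depth=2 groups=2
Count(depth <= 2) = 17
Count(depth <= 1) = 0
Count(depth == 2) = 17 - 0 = 17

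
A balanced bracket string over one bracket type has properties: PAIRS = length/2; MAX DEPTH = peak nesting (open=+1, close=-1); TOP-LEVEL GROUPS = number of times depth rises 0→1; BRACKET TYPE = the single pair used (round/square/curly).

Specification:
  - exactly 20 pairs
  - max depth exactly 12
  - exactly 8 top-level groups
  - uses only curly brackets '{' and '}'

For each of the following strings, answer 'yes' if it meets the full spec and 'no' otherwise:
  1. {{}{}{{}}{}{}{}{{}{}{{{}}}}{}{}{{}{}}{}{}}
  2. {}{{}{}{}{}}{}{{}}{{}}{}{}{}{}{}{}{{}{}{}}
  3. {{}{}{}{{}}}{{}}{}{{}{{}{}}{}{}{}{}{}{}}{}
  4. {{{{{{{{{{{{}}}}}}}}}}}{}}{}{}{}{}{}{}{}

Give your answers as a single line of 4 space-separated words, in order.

Answer: no no no yes

Derivation:
String 1 '{{}{}{{}}{}{}{}{{}{}{{{}}}}{}{}{{}{}}{}{}}': depth seq [1 2 1 2 1 2 3 2 1 2 1 2 1 2 1 2 3 2 3 2 3 4 5 4 3 2 1 2 1 2 1 2 3 2 3 2 1 2 1 2 1 0]
  -> pairs=21 depth=5 groups=1 -> no
String 2 '{}{{}{}{}{}}{}{{}}{{}}{}{}{}{}{}{}{{}{}{}}': depth seq [1 0 1 2 1 2 1 2 1 2 1 0 1 0 1 2 1 0 1 2 1 0 1 0 1 0 1 0 1 0 1 0 1 0 1 2 1 2 1 2 1 0]
  -> pairs=21 depth=2 groups=12 -> no
String 3 '{{}{}{}{{}}}{{}}{}{{}{{}{}}{}{}{}{}{}{}}{}': depth seq [1 2 1 2 1 2 1 2 3 2 1 0 1 2 1 0 1 0 1 2 1 2 3 2 3 2 1 2 1 2 1 2 1 2 1 2 1 2 1 0 1 0]
  -> pairs=21 depth=3 groups=5 -> no
String 4 '{{{{{{{{{{{{}}}}}}}}}}}{}}{}{}{}{}{}{}{}': depth seq [1 2 3 4 5 6 7 8 9 10 11 12 11 10 9 8 7 6 5 4 3 2 1 2 1 0 1 0 1 0 1 0 1 0 1 0 1 0 1 0]
  -> pairs=20 depth=12 groups=8 -> yes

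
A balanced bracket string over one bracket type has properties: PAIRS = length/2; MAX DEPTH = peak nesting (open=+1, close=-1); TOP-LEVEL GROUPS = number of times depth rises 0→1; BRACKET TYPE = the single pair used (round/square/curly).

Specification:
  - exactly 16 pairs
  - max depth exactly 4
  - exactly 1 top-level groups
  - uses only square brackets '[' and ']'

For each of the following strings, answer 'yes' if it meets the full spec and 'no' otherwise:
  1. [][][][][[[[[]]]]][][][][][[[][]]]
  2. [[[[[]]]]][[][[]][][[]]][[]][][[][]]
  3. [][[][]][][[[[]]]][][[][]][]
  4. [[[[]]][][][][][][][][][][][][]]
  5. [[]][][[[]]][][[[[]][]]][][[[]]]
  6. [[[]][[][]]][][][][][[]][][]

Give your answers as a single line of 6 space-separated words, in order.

String 1 '[][][][][[[[[]]]]][][][][][[[][]]]': depth seq [1 0 1 0 1 0 1 0 1 2 3 4 5 4 3 2 1 0 1 0 1 0 1 0 1 0 1 2 3 2 3 2 1 0]
  -> pairs=17 depth=5 groups=10 -> no
String 2 '[[[[[]]]]][[][[]][][[]]][[]][][[][]]': depth seq [1 2 3 4 5 4 3 2 1 0 1 2 1 2 3 2 1 2 1 2 3 2 1 0 1 2 1 0 1 0 1 2 1 2 1 0]
  -> pairs=18 depth=5 groups=5 -> no
String 3 '[][[][]][][[[[]]]][][[][]][]': depth seq [1 0 1 2 1 2 1 0 1 0 1 2 3 4 3 2 1 0 1 0 1 2 1 2 1 0 1 0]
  -> pairs=14 depth=4 groups=7 -> no
String 4 '[[[[]]][][][][][][][][][][][][]]': depth seq [1 2 3 4 3 2 1 2 1 2 1 2 1 2 1 2 1 2 1 2 1 2 1 2 1 2 1 2 1 2 1 0]
  -> pairs=16 depth=4 groups=1 -> yes
String 5 '[[]][][[[]]][][[[[]][]]][][[[]]]': depth seq [1 2 1 0 1 0 1 2 3 2 1 0 1 0 1 2 3 4 3 2 3 2 1 0 1 0 1 2 3 2 1 0]
  -> pairs=16 depth=4 groups=7 -> no
String 6 '[[[]][[][]]][][][][][[]][][]': depth seq [1 2 3 2 1 2 3 2 3 2 1 0 1 0 1 0 1 0 1 0 1 2 1 0 1 0 1 0]
  -> pairs=14 depth=3 groups=8 -> no

Answer: no no no yes no no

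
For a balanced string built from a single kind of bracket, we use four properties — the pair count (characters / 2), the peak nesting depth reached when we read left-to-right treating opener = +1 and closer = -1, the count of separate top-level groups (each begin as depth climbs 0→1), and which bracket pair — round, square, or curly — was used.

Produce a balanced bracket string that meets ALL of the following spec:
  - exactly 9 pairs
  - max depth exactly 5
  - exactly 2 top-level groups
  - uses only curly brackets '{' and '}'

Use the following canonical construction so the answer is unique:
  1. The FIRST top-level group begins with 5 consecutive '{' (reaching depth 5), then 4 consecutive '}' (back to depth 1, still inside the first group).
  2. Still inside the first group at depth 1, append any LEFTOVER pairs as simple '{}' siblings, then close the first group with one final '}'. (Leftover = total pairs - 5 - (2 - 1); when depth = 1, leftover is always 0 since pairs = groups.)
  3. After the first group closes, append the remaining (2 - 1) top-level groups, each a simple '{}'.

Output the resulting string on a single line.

Spec: pairs=9 depth=5 groups=2
Leftover pairs = 9 - 5 - (2-1) = 3
First group: deep chain of depth 5 + 3 sibling pairs
Remaining 1 groups: simple '{}' each

Answer: {{{{{}}}}{}{}{}}{}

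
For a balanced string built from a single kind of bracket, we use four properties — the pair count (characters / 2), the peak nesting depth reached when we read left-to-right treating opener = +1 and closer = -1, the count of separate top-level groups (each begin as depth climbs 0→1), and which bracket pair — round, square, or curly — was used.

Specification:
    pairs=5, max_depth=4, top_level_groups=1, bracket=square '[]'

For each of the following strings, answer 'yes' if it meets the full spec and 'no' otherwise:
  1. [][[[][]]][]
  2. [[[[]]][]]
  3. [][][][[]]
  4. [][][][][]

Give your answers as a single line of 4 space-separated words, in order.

String 1 '[][[[][]]][]': depth seq [1 0 1 2 3 2 3 2 1 0 1 0]
  -> pairs=6 depth=3 groups=3 -> no
String 2 '[[[[]]][]]': depth seq [1 2 3 4 3 2 1 2 1 0]
  -> pairs=5 depth=4 groups=1 -> yes
String 3 '[][][][[]]': depth seq [1 0 1 0 1 0 1 2 1 0]
  -> pairs=5 depth=2 groups=4 -> no
String 4 '[][][][][]': depth seq [1 0 1 0 1 0 1 0 1 0]
  -> pairs=5 depth=1 groups=5 -> no

Answer: no yes no no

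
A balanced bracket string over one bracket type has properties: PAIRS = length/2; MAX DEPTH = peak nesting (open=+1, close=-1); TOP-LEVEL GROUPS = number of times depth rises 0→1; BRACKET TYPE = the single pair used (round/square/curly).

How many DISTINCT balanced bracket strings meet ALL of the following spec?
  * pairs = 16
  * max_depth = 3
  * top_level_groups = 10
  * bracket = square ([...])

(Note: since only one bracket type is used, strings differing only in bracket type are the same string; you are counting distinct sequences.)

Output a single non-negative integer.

Answer: 19645

Derivation:
Spec: pairs=16 depth=3 groups=10
Count(depth <= 3) = 24650
Count(depth <= 2) = 5005
Count(depth == 3) = 24650 - 5005 = 19645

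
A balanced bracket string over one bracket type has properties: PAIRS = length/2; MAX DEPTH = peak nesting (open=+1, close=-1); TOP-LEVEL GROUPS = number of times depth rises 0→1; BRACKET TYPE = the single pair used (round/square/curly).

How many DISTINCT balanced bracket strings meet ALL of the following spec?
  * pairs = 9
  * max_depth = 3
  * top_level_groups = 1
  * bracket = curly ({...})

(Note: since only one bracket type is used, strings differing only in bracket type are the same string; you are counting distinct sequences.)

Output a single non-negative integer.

Spec: pairs=9 depth=3 groups=1
Count(depth <= 3) = 128
Count(depth <= 2) = 1
Count(depth == 3) = 128 - 1 = 127

Answer: 127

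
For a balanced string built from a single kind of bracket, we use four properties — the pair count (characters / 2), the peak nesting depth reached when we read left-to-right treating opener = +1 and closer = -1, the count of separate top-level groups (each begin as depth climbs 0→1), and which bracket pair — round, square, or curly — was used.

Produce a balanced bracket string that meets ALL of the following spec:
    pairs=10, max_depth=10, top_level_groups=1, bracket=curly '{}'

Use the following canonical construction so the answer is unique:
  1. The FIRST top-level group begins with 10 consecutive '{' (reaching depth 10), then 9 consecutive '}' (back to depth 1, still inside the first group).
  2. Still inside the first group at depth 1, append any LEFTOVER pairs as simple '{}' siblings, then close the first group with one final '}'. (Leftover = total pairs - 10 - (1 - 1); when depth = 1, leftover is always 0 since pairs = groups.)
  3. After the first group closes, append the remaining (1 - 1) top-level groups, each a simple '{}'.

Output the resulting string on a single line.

Answer: {{{{{{{{{{}}}}}}}}}}

Derivation:
Spec: pairs=10 depth=10 groups=1
Leftover pairs = 10 - 10 - (1-1) = 0
First group: deep chain of depth 10 + 0 sibling pairs
Remaining 0 groups: simple '{}' each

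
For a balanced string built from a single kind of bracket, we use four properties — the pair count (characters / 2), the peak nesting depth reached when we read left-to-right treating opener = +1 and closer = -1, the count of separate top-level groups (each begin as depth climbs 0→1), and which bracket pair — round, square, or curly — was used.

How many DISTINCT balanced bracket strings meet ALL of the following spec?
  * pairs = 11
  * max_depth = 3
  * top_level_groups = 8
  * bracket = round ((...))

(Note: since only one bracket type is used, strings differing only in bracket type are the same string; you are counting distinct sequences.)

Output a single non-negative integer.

Answer: 80

Derivation:
Spec: pairs=11 depth=3 groups=8
Count(depth <= 3) = 200
Count(depth <= 2) = 120
Count(depth == 3) = 200 - 120 = 80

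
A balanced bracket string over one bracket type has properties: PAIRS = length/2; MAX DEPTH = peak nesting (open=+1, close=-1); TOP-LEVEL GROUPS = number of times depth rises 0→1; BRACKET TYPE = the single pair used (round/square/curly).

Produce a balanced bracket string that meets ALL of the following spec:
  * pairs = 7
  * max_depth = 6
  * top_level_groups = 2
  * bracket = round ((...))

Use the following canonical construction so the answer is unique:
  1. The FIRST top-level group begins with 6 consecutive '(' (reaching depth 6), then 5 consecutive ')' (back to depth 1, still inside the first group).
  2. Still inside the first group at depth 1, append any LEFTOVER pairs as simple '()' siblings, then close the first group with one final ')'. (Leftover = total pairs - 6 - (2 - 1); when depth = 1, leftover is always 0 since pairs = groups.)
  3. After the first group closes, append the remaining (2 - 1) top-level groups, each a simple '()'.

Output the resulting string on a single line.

Spec: pairs=7 depth=6 groups=2
Leftover pairs = 7 - 6 - (2-1) = 0
First group: deep chain of depth 6 + 0 sibling pairs
Remaining 1 groups: simple '()' each

Answer: (((((())))))()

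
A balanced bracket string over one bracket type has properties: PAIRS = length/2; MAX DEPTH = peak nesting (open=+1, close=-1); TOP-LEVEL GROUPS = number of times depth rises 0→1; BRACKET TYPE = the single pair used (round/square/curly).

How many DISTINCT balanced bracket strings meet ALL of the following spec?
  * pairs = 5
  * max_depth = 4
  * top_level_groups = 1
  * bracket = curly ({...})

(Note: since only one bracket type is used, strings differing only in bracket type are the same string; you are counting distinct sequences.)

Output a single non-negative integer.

Spec: pairs=5 depth=4 groups=1
Count(depth <= 4) = 13
Count(depth <= 3) = 8
Count(depth == 4) = 13 - 8 = 5

Answer: 5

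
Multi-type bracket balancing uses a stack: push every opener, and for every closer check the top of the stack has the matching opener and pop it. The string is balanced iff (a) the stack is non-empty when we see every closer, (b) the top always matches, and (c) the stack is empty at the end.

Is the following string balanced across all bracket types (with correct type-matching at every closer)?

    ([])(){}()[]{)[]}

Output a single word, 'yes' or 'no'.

pos 0: push '('; stack = (
pos 1: push '['; stack = ([
pos 2: ']' matches '['; pop; stack = (
pos 3: ')' matches '('; pop; stack = (empty)
pos 4: push '('; stack = (
pos 5: ')' matches '('; pop; stack = (empty)
pos 6: push '{'; stack = {
pos 7: '}' matches '{'; pop; stack = (empty)
pos 8: push '('; stack = (
pos 9: ')' matches '('; pop; stack = (empty)
pos 10: push '['; stack = [
pos 11: ']' matches '['; pop; stack = (empty)
pos 12: push '{'; stack = {
pos 13: saw closer ')' but top of stack is '{' (expected '}') → INVALID
Verdict: type mismatch at position 13: ')' closes '{' → no

Answer: no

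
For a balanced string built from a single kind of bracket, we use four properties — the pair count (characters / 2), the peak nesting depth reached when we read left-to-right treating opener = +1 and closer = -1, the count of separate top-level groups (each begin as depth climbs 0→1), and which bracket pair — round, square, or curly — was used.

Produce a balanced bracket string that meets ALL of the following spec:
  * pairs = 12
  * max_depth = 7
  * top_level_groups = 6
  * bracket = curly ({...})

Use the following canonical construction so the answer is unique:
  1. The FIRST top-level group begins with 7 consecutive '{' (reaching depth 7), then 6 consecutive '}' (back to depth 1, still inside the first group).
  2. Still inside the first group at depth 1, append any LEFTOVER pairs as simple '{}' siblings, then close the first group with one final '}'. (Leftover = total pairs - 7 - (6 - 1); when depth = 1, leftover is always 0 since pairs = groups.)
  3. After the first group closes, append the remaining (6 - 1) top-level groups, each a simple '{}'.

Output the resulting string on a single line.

Spec: pairs=12 depth=7 groups=6
Leftover pairs = 12 - 7 - (6-1) = 0
First group: deep chain of depth 7 + 0 sibling pairs
Remaining 5 groups: simple '{}' each

Answer: {{{{{{{}}}}}}}{}{}{}{}{}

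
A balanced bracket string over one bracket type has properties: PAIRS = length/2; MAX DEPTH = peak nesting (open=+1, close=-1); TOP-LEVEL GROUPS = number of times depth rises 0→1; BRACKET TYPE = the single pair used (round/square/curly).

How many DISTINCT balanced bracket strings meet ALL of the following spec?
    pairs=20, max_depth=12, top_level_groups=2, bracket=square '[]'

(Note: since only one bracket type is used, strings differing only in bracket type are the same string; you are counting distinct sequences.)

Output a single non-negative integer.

Answer: 9125532

Derivation:
Spec: pairs=20 depth=12 groups=2
Count(depth <= 12) = 1764225120
Count(depth <= 11) = 1755099588
Count(depth == 12) = 1764225120 - 1755099588 = 9125532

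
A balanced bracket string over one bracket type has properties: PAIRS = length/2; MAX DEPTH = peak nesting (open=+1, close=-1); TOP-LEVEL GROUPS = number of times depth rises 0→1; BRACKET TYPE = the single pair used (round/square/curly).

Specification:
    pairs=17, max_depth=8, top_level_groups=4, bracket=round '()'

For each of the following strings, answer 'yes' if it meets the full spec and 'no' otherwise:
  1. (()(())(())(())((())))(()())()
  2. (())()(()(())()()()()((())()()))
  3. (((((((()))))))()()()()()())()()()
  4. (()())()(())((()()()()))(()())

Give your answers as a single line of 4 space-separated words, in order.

Answer: no no yes no

Derivation:
String 1 '(()(())(())(())((())))(()())()': depth seq [1 2 1 2 3 2 1 2 3 2 1 2 3 2 1 2 3 4 3 2 1 0 1 2 1 2 1 0 1 0]
  -> pairs=15 depth=4 groups=3 -> no
String 2 '(())()(()(())()()()()((())()()))': depth seq [1 2 1 0 1 0 1 2 1 2 3 2 1 2 1 2 1 2 1 2 1 2 3 4 3 2 3 2 3 2 1 0]
  -> pairs=16 depth=4 groups=3 -> no
String 3 '(((((((()))))))()()()()()())()()()': depth seq [1 2 3 4 5 6 7 8 7 6 5 4 3 2 1 2 1 2 1 2 1 2 1 2 1 2 1 0 1 0 1 0 1 0]
  -> pairs=17 depth=8 groups=4 -> yes
String 4 '(()())()(())((()()()()))(()())': depth seq [1 2 1 2 1 0 1 0 1 2 1 0 1 2 3 2 3 2 3 2 3 2 1 0 1 2 1 2 1 0]
  -> pairs=15 depth=3 groups=5 -> no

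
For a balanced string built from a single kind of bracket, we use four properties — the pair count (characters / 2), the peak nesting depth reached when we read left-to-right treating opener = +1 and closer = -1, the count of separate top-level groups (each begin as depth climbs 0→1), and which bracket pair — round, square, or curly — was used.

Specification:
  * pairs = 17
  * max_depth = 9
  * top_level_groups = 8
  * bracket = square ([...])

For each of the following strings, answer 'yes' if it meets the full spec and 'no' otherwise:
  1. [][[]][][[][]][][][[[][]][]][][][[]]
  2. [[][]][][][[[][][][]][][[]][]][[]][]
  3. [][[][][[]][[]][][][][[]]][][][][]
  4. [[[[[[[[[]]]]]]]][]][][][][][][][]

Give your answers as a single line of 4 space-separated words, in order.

String 1 '[][[]][][[][]][][][[[][]][]][][][[]]': depth seq [1 0 1 2 1 0 1 0 1 2 1 2 1 0 1 0 1 0 1 2 3 2 3 2 1 2 1 0 1 0 1 0 1 2 1 0]
  -> pairs=18 depth=3 groups=10 -> no
String 2 '[[][]][][][[[][][][]][][[]][]][[]][]': depth seq [1 2 1 2 1 0 1 0 1 0 1 2 3 2 3 2 3 2 3 2 1 2 1 2 3 2 1 2 1 0 1 2 1 0 1 0]
  -> pairs=18 depth=3 groups=6 -> no
String 3 '[][[][][[]][[]][][][][[]]][][][][]': depth seq [1 0 1 2 1 2 1 2 3 2 1 2 3 2 1 2 1 2 1 2 1 2 3 2 1 0 1 0 1 0 1 0 1 0]
  -> pairs=17 depth=3 groups=6 -> no
String 4 '[[[[[[[[[]]]]]]]][]][][][][][][][]': depth seq [1 2 3 4 5 6 7 8 9 8 7 6 5 4 3 2 1 2 1 0 1 0 1 0 1 0 1 0 1 0 1 0 1 0]
  -> pairs=17 depth=9 groups=8 -> yes

Answer: no no no yes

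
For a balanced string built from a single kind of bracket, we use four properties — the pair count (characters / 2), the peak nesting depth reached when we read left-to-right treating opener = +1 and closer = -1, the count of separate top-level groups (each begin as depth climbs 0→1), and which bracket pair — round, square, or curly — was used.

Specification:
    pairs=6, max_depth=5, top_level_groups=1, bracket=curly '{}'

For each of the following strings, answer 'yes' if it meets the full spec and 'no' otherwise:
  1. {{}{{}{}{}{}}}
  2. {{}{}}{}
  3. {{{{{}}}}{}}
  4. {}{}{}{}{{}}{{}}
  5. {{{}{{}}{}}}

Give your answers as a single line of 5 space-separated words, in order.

String 1 '{{}{{}{}{}{}}}': depth seq [1 2 1 2 3 2 3 2 3 2 3 2 1 0]
  -> pairs=7 depth=3 groups=1 -> no
String 2 '{{}{}}{}': depth seq [1 2 1 2 1 0 1 0]
  -> pairs=4 depth=2 groups=2 -> no
String 3 '{{{{{}}}}{}}': depth seq [1 2 3 4 5 4 3 2 1 2 1 0]
  -> pairs=6 depth=5 groups=1 -> yes
String 4 '{}{}{}{}{{}}{{}}': depth seq [1 0 1 0 1 0 1 0 1 2 1 0 1 2 1 0]
  -> pairs=8 depth=2 groups=6 -> no
String 5 '{{{}{{}}{}}}': depth seq [1 2 3 2 3 4 3 2 3 2 1 0]
  -> pairs=6 depth=4 groups=1 -> no

Answer: no no yes no no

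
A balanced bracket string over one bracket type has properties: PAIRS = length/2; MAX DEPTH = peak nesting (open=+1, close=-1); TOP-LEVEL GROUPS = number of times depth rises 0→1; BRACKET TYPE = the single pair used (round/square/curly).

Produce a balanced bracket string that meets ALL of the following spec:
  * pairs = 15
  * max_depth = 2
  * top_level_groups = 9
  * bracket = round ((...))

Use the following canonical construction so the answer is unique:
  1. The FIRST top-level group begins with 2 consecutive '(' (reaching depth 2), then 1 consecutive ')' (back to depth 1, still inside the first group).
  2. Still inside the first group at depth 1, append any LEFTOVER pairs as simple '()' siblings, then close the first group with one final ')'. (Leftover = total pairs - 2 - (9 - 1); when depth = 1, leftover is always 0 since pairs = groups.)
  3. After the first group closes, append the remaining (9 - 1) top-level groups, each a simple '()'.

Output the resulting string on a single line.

Answer: (()()()()()())()()()()()()()()

Derivation:
Spec: pairs=15 depth=2 groups=9
Leftover pairs = 15 - 2 - (9-1) = 5
First group: deep chain of depth 2 + 5 sibling pairs
Remaining 8 groups: simple '()' each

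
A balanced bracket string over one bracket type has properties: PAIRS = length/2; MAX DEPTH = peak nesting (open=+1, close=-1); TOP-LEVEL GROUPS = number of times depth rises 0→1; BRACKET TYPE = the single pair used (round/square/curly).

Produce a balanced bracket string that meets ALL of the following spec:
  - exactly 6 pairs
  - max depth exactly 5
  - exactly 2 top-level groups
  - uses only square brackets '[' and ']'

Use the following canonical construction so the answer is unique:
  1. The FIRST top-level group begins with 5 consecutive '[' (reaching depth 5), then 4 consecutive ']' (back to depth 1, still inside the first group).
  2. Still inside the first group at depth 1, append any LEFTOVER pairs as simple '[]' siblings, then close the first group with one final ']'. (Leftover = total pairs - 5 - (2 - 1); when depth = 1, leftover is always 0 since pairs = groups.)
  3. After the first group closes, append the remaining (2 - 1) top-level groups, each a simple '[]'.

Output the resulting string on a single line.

Spec: pairs=6 depth=5 groups=2
Leftover pairs = 6 - 5 - (2-1) = 0
First group: deep chain of depth 5 + 0 sibling pairs
Remaining 1 groups: simple '[]' each

Answer: [[[[[]]]]][]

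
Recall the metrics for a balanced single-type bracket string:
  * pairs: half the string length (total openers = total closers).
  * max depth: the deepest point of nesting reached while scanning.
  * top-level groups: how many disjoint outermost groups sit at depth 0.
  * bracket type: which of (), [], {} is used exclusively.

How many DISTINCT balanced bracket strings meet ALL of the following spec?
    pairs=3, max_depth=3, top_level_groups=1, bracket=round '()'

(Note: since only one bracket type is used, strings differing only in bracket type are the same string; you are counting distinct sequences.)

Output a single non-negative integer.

Answer: 1

Derivation:
Spec: pairs=3 depth=3 groups=1
Count(depth <= 3) = 2
Count(depth <= 2) = 1
Count(depth == 3) = 2 - 1 = 1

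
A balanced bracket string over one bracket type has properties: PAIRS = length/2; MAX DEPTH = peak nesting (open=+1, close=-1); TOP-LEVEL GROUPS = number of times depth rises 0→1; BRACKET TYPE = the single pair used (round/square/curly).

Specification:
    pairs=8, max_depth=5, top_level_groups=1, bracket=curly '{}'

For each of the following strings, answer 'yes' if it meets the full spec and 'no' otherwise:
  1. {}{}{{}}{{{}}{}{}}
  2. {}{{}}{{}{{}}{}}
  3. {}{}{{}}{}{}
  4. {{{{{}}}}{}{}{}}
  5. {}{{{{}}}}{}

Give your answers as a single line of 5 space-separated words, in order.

String 1 '{}{}{{}}{{{}}{}{}}': depth seq [1 0 1 0 1 2 1 0 1 2 3 2 1 2 1 2 1 0]
  -> pairs=9 depth=3 groups=4 -> no
String 2 '{}{{}}{{}{{}}{}}': depth seq [1 0 1 2 1 0 1 2 1 2 3 2 1 2 1 0]
  -> pairs=8 depth=3 groups=3 -> no
String 3 '{}{}{{}}{}{}': depth seq [1 0 1 0 1 2 1 0 1 0 1 0]
  -> pairs=6 depth=2 groups=5 -> no
String 4 '{{{{{}}}}{}{}{}}': depth seq [1 2 3 4 5 4 3 2 1 2 1 2 1 2 1 0]
  -> pairs=8 depth=5 groups=1 -> yes
String 5 '{}{{{{}}}}{}': depth seq [1 0 1 2 3 4 3 2 1 0 1 0]
  -> pairs=6 depth=4 groups=3 -> no

Answer: no no no yes no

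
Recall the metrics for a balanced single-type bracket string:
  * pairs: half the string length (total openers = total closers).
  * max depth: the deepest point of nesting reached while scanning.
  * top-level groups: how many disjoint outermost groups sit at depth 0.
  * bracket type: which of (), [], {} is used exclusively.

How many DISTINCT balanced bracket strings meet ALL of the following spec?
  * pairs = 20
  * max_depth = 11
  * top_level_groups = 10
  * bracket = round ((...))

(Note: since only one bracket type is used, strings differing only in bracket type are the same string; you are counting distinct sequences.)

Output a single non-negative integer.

Spec: pairs=20 depth=11 groups=10
Count(depth <= 11) = 10015005
Count(depth <= 10) = 10014995
Count(depth == 11) = 10015005 - 10014995 = 10

Answer: 10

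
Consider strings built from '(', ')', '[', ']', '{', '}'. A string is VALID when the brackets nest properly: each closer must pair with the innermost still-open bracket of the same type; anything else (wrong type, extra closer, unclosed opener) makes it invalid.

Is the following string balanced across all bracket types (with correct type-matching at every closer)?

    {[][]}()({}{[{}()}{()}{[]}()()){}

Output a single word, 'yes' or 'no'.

Answer: no

Derivation:
pos 0: push '{'; stack = {
pos 1: push '['; stack = {[
pos 2: ']' matches '['; pop; stack = {
pos 3: push '['; stack = {[
pos 4: ']' matches '['; pop; stack = {
pos 5: '}' matches '{'; pop; stack = (empty)
pos 6: push '('; stack = (
pos 7: ')' matches '('; pop; stack = (empty)
pos 8: push '('; stack = (
pos 9: push '{'; stack = ({
pos 10: '}' matches '{'; pop; stack = (
pos 11: push '{'; stack = ({
pos 12: push '['; stack = ({[
pos 13: push '{'; stack = ({[{
pos 14: '}' matches '{'; pop; stack = ({[
pos 15: push '('; stack = ({[(
pos 16: ')' matches '('; pop; stack = ({[
pos 17: saw closer '}' but top of stack is '[' (expected ']') → INVALID
Verdict: type mismatch at position 17: '}' closes '[' → no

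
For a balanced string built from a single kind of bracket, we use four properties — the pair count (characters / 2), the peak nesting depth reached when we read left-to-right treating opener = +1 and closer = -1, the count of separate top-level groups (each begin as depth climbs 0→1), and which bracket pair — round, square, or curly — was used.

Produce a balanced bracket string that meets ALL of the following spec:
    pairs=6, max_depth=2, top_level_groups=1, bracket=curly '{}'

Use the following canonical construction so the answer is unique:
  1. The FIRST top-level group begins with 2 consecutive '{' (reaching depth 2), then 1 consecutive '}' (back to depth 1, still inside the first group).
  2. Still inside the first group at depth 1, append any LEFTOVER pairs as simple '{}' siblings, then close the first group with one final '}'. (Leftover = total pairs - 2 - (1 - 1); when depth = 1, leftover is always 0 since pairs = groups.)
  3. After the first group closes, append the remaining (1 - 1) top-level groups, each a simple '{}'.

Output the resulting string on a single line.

Spec: pairs=6 depth=2 groups=1
Leftover pairs = 6 - 2 - (1-1) = 4
First group: deep chain of depth 2 + 4 sibling pairs
Remaining 0 groups: simple '{}' each

Answer: {{}{}{}{}{}}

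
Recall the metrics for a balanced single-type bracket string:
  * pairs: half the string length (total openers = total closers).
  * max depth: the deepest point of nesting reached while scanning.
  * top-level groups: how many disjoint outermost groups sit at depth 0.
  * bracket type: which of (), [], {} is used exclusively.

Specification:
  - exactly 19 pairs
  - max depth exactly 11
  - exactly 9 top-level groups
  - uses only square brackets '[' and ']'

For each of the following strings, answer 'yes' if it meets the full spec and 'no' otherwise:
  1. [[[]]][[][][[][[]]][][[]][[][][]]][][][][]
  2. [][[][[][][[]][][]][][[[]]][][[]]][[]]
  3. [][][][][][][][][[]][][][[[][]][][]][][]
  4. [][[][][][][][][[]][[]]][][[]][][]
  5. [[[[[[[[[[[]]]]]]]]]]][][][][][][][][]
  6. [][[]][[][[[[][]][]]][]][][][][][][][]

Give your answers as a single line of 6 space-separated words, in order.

Answer: no no no no yes no

Derivation:
String 1 '[[[]]][[][][[][[]]][][[]][[][][]]][][][][]': depth seq [1 2 3 2 1 0 1 2 1 2 1 2 3 2 3 4 3 2 1 2 1 2 3 2 1 2 3 2 3 2 3 2 1 0 1 0 1 0 1 0 1 0]
  -> pairs=21 depth=4 groups=6 -> no
String 2 '[][[][[][][[]][][]][][[[]]][][[]]][[]]': depth seq [1 0 1 2 1 2 3 2 3 2 3 4 3 2 3 2 3 2 1 2 1 2 3 4 3 2 1 2 1 2 3 2 1 0 1 2 1 0]
  -> pairs=19 depth=4 groups=3 -> no
String 3 '[][][][][][][][][[]][][][[[][]][][]][][]': depth seq [1 0 1 0 1 0 1 0 1 0 1 0 1 0 1 0 1 2 1 0 1 0 1 0 1 2 3 2 3 2 1 2 1 2 1 0 1 0 1 0]
  -> pairs=20 depth=3 groups=14 -> no
String 4 '[][[][][][][][][[]][[]]][][[]][][]': depth seq [1 0 1 2 1 2 1 2 1 2 1 2 1 2 1 2 3 2 1 2 3 2 1 0 1 0 1 2 1 0 1 0 1 0]
  -> pairs=17 depth=3 groups=6 -> no
String 5 '[[[[[[[[[[[]]]]]]]]]]][][][][][][][][]': depth seq [1 2 3 4 5 6 7 8 9 10 11 10 9 8 7 6 5 4 3 2 1 0 1 0 1 0 1 0 1 0 1 0 1 0 1 0 1 0]
  -> pairs=19 depth=11 groups=9 -> yes
String 6 '[][[]][[][[[[][]][]]][]][][][][][][][]': depth seq [1 0 1 2 1 0 1 2 1 2 3 4 5 4 5 4 3 4 3 2 1 2 1 0 1 0 1 0 1 0 1 0 1 0 1 0 1 0]
  -> pairs=19 depth=5 groups=10 -> no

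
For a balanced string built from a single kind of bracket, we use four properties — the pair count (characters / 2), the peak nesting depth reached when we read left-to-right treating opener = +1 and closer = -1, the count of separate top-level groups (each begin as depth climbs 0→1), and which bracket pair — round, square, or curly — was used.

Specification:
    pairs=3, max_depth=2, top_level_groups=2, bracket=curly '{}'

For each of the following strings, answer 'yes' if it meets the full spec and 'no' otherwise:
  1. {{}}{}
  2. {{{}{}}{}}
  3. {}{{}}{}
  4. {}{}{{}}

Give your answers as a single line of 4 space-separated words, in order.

String 1 '{{}}{}': depth seq [1 2 1 0 1 0]
  -> pairs=3 depth=2 groups=2 -> yes
String 2 '{{{}{}}{}}': depth seq [1 2 3 2 3 2 1 2 1 0]
  -> pairs=5 depth=3 groups=1 -> no
String 3 '{}{{}}{}': depth seq [1 0 1 2 1 0 1 0]
  -> pairs=4 depth=2 groups=3 -> no
String 4 '{}{}{{}}': depth seq [1 0 1 0 1 2 1 0]
  -> pairs=4 depth=2 groups=3 -> no

Answer: yes no no no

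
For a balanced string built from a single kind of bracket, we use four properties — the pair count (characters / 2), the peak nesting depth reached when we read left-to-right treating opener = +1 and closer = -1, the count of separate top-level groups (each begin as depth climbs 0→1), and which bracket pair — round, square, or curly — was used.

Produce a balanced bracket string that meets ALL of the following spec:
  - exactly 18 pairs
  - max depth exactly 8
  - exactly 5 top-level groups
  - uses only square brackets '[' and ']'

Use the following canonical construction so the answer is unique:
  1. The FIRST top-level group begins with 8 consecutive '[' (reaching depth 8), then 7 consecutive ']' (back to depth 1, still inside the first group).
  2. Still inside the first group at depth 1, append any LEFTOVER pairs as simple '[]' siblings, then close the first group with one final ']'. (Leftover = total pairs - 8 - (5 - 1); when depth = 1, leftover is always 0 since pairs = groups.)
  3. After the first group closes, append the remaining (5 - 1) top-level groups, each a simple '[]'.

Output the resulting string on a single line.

Answer: [[[[[[[[]]]]]]][][][][][][]][][][][]

Derivation:
Spec: pairs=18 depth=8 groups=5
Leftover pairs = 18 - 8 - (5-1) = 6
First group: deep chain of depth 8 + 6 sibling pairs
Remaining 4 groups: simple '[]' each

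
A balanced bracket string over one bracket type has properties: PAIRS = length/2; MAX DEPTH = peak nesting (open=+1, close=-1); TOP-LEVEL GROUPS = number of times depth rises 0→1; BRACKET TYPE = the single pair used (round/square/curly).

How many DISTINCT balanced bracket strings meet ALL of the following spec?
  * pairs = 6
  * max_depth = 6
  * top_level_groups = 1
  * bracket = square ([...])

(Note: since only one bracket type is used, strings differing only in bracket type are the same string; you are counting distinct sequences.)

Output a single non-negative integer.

Spec: pairs=6 depth=6 groups=1
Count(depth <= 6) = 42
Count(depth <= 5) = 41
Count(depth == 6) = 42 - 41 = 1

Answer: 1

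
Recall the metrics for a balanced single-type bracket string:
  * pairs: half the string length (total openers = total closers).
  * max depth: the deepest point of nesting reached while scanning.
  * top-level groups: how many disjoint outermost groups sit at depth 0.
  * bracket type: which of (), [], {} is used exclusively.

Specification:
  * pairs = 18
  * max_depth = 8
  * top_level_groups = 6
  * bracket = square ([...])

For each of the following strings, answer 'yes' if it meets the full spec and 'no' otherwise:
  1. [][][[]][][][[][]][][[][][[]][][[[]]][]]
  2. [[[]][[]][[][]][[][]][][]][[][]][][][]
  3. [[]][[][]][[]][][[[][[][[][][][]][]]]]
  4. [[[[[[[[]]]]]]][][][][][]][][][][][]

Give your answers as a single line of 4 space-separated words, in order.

Answer: no no no yes

Derivation:
String 1 '[][][[]][][][[][]][][[][][[]][][[[]]][]]': depth seq [1 0 1 0 1 2 1 0 1 0 1 0 1 2 1 2 1 0 1 0 1 2 1 2 1 2 3 2 1 2 1 2 3 4 3 2 1 2 1 0]
  -> pairs=20 depth=4 groups=8 -> no
String 2 '[[[]][[]][[][]][[][]][][]][[][]][][][]': depth seq [1 2 3 2 1 2 3 2 1 2 3 2 3 2 1 2 3 2 3 2 1 2 1 2 1 0 1 2 1 2 1 0 1 0 1 0 1 0]
  -> pairs=19 depth=3 groups=5 -> no
String 3 '[[]][[][]][[]][][[[][[][[][][][]][]]]]': depth seq [1 2 1 0 1 2 1 2 1 0 1 2 1 0 1 0 1 2 3 2 3 4 3 4 5 4 5 4 5 4 5 4 3 4 3 2 1 0]
  -> pairs=19 depth=5 groups=5 -> no
String 4 '[[[[[[[[]]]]]]][][][][][]][][][][][]': depth seq [1 2 3 4 5 6 7 8 7 6 5 4 3 2 1 2 1 2 1 2 1 2 1 2 1 0 1 0 1 0 1 0 1 0 1 0]
  -> pairs=18 depth=8 groups=6 -> yes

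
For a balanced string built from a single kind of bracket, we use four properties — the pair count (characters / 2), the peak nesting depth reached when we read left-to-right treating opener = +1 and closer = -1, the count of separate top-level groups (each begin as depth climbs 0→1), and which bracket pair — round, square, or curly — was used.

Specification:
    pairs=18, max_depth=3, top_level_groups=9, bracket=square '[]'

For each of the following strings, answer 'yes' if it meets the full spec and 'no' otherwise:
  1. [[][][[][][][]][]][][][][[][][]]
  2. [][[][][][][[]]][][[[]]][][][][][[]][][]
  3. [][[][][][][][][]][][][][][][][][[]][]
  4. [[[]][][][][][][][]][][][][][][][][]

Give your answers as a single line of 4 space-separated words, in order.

String 1 '[[][][[][][][]][]][][][][[][][]]': depth seq [1 2 1 2 1 2 3 2 3 2 3 2 3 2 1 2 1 0 1 0 1 0 1 0 1 2 1 2 1 2 1 0]
  -> pairs=16 depth=3 groups=5 -> no
String 2 '[][[][][][][[]]][][[[]]][][][][][[]][][]': depth seq [1 0 1 2 1 2 1 2 1 2 1 2 3 2 1 0 1 0 1 2 3 2 1 0 1 0 1 0 1 0 1 0 1 2 1 0 1 0 1 0]
  -> pairs=20 depth=3 groups=11 -> no
String 3 '[][[][][][][][][]][][][][][][][][[]][]': depth seq [1 0 1 2 1 2 1 2 1 2 1 2 1 2 1 2 1 0 1 0 1 0 1 0 1 0 1 0 1 0 1 0 1 2 1 0 1 0]
  -> pairs=19 depth=2 groups=11 -> no
String 4 '[[[]][][][][][][][]][][][][][][][][]': depth seq [1 2 3 2 1 2 1 2 1 2 1 2 1 2 1 2 1 2 1 0 1 0 1 0 1 0 1 0 1 0 1 0 1 0 1 0]
  -> pairs=18 depth=3 groups=9 -> yes

Answer: no no no yes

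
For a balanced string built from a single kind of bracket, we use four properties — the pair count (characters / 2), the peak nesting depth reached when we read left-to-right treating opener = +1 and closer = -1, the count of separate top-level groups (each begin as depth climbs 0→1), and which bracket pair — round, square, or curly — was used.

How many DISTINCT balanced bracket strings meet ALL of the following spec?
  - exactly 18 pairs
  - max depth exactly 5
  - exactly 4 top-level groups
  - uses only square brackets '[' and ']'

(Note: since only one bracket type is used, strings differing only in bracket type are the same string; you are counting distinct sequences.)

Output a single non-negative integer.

Spec: pairs=18 depth=5 groups=4
Count(depth <= 5) = 30982330
Count(depth <= 4) = 12698218
Count(depth == 5) = 30982330 - 12698218 = 18284112

Answer: 18284112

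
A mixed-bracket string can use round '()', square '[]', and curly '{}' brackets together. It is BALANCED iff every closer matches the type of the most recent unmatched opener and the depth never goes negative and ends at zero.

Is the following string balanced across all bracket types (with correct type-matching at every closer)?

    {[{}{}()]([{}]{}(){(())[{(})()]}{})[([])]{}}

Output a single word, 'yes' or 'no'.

Answer: no

Derivation:
pos 0: push '{'; stack = {
pos 1: push '['; stack = {[
pos 2: push '{'; stack = {[{
pos 3: '}' matches '{'; pop; stack = {[
pos 4: push '{'; stack = {[{
pos 5: '}' matches '{'; pop; stack = {[
pos 6: push '('; stack = {[(
pos 7: ')' matches '('; pop; stack = {[
pos 8: ']' matches '['; pop; stack = {
pos 9: push '('; stack = {(
pos 10: push '['; stack = {([
pos 11: push '{'; stack = {([{
pos 12: '}' matches '{'; pop; stack = {([
pos 13: ']' matches '['; pop; stack = {(
pos 14: push '{'; stack = {({
pos 15: '}' matches '{'; pop; stack = {(
pos 16: push '('; stack = {((
pos 17: ')' matches '('; pop; stack = {(
pos 18: push '{'; stack = {({
pos 19: push '('; stack = {({(
pos 20: push '('; stack = {({((
pos 21: ')' matches '('; pop; stack = {({(
pos 22: ')' matches '('; pop; stack = {({
pos 23: push '['; stack = {({[
pos 24: push '{'; stack = {({[{
pos 25: push '('; stack = {({[{(
pos 26: saw closer '}' but top of stack is '(' (expected ')') → INVALID
Verdict: type mismatch at position 26: '}' closes '(' → no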